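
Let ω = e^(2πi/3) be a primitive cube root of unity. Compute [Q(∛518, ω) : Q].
[Q(∛518, ω) : Q] = 6

[Q(∛518):Q] = 3 (min poly x^3 - 518, irreducible since 518 is not a perfect cube). [Q(ω):Q] = 2 (min poly x^2 + x + 1). Since Q(∛518) ⊂ R and ω ∉ R, we have ω ∉ Q(∛518), so x^2 + x + 1 remains irreducible over Q(∛518) and [Q(∛518, ω) : Q(∛518)] = 2. By the tower law, [Q(∛518, ω) : Q] = 3 · 2 = 6. (In fact Q(∛518, ω) is the splitting field of x^3 - 518 over Q.)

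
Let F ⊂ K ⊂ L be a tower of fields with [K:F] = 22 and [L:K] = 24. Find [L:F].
[L:F] = 528

The tower law says that for any tower of field extensions F ⊂ K ⊂ L with finite degrees, [L:F] = [L:K] · [K:F]. Here this gives [L:F] = 24 · 22 = 528.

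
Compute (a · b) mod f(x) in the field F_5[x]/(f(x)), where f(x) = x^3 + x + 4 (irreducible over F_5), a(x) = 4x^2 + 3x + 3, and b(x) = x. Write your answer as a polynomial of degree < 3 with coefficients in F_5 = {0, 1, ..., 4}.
a · b ≡ 3x^2 + 4x + 4 (mod f(x))

Multiply in F_5[x]: a(x)·b(x) = (4x^2 + 3x + 3)·(x) = 4x^3 + 3x^2 + 3x. This has degree ≥ 3, so divide by f(x) over F_5: 4x^3 + 3x^2 + 3x = (4)·(x^3 + x + 4) + (3x^2 + 4x + 4). Hence a·b ≡ 3x^2 + 4x + 4 (mod f). (F_5[x]/(f) is a field with 5^3 = 125 elements since f is irreducible of degree 3.)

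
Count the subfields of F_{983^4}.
F_{983^4} has 3 subfields

The subfields of F_{p^n} are exactly the fields F_{p^d} for d | n (each is the fixed field of the unique index-d subgroup of Gal(F_{p^n}/F_p) ≅ Z/nZ). The divisors of n = 4 are {1, 2, 4}, giving 3 subfields: F_{983^1}, F_{983^2}, F_{983^4}.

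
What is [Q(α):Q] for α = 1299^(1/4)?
[Q(α):Q] = 4

α is a root of x^4 - 1299. By Eisenstein's criterion at the prime p = 3 (which divides the constant term 1299 but p^2 = 9 does not, since 1299 is squarefree), x^4 - 1299 is irreducible over Q. Hence [Q(α):Q] = 4.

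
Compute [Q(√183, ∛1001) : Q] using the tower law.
[Q(√183, ∛1001) : Q] = 6

Let L = Q(√183, ∛1001). Since Q(√183) ⊂ L and [Q(√183):Q] = 2, the tower law gives 2 | [L:Q]. Likewise Q(∛1001) ⊂ L with [Q(∛1001):Q] = 3 (because 1001 is not a perfect cube), so 3 | [L:Q]. As gcd(2,3) = 1, [L:Q] is divisible by 6. Conversely L is generated over Q by √183 and ∛1001, so [L:Q] ≤ 2·3 = 6. Therefore [Q(√183, ∛1001) : Q] = 6.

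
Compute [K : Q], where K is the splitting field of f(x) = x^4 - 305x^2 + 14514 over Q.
[K : Q] = 4

Solving the quadratic in x^2: x^2 = (305 ± √(305^2 - 4·14514))/2 = (305 ± √34969)/2 = (305 ± 187)/2, giving x^2 = 59 or x^2 = 246. So f(x) = (x^2 - 59)(x^2 - 246) and the roots of f are ±√59, ±√246. Hence the splitting field is K = Q(√59, √246). Since 59 and 246 are distinct squarefree integers > 1, their product 14514 is not a perfect square, so √246 ∉ Q(√59). By the tower law [K:Q] = [Q(√59,√246):Q(√59)] · [Q(√59):Q] = 2 · 2 = 4.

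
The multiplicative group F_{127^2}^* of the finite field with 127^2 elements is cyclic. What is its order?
|F_{127^2}^*| = 16128

F_{127^2} has 127^2 = 16129 elements; its multiplicative group consists of all nonzero elements, so |F_{127^2}^*| = 16129 - 1 = 16128. (It is cyclic since any finite subgroup of the multiplicative group of a field is cyclic.)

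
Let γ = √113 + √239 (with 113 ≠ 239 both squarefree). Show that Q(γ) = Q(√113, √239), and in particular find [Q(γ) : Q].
[Q(γ) : Q] = 4 (equivalently, Q(γ) = Q(√113, √239))

Obviously Q(γ) ⊆ Q(√113, √239), and [Q(√113, √239):Q] = 4 (since 113, 239 are distinct squarefree integers > 1 with 27007 not a perfect square). To show equality we compute the minimal polynomial of γ. From γ = √113 + √239: γ^2 = 113 + 2√(27007) + 239 = 352 + 2√(27007), so γ^2 - 352 = 2√(27007); squaring, (γ^2 - 352)^2 = 4·27007, i.e. γ^4 - 704γ^2 + 123904 - 108028 = 0, i.e. γ^4 - 704γ^2 + 15876 = 0. So γ is a root of x^4 - 704x^2 + 15876. This polynomial is irreducible over Q: it has no rational root (each ±√113 ± √239 is irrational), and any factorization into two quadratics over Q would force √(27007) ∈ Q (pairing opposite roots) or √113, √239 ∈ Q (other pairings), all impossible. Hence [Q(γ):Q] = 4 = [Q(√113, √239):Q], so Q(γ) = Q(√113, √239).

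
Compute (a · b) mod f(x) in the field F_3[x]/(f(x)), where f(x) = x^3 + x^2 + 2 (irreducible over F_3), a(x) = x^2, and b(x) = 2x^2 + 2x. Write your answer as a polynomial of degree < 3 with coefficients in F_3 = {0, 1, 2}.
a · b ≡ 2x (mod f(x))

Multiply in F_3[x]: a(x)·b(x) = (x^2)·(2x^2 + 2x) = 2x^4 + 2x^3. This has degree ≥ 3, so divide by f(x) over F_3: 2x^4 + 2x^3 = (2x)·(x^3 + x^2 + 2) + (2x). Hence a·b ≡ 2x (mod f). (F_3[x]/(f) is a field with 3^3 = 27 elements since f is irreducible of degree 3.)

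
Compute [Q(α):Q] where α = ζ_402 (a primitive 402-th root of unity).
[Q(α):Q] = 132

The minimal polynomial of ζ_402 over Q is the 402-th cyclotomic polynomial Φ_402(x), which is irreducible over Q and has degree φ(402) = 132. Hence [Q(α):Q] = φ(402) = 132.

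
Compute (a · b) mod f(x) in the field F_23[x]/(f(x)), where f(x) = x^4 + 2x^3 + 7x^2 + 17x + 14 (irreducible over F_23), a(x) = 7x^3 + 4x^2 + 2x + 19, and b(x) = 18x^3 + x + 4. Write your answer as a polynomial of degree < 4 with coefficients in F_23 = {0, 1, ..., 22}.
a · b ≡ 13x^3 + 21x^2 + 18x + 20 (mod f(x))

Multiply in F_23[x]: a(x)·b(x) = (7x^3 + 4x^2 + 2x + 19)·(18x^3 + x + 4) = 11x^6 + 3x^5 + 20x^4 + 6x^3 + 18x^2 + 4x + 7. This has degree ≥ 4, so divide by f(x) over F_23: 11x^6 + 3x^5 + 20x^4 + 6x^3 + 18x^2 + 4x + 7 = (11x^2 + 4x + 4)·(x^4 + 2x^3 + 7x^2 + 17x + 14) + (13x^3 + 21x^2 + 18x + 20). Hence a·b ≡ 13x^3 + 21x^2 + 18x + 20 (mod f). (F_23[x]/(f) is a field with 23^4 = 279841 elements since f is irreducible of degree 4.)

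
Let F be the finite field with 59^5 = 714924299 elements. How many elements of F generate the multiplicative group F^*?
There are φ(714924298) = 302400000 primitive elements

F_q^* is cyclic of order q - 1 = 714924298. A cyclic group of order m has exactly φ(m) generators. Here m = 714924298 = 2 · 11 · 29 · 41 · 151 · 181, so the number of primitive elements is φ(714924298) = 302400000.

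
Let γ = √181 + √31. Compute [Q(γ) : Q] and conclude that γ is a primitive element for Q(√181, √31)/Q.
[Q(γ) : Q] = 4 (equivalently, Q(γ) = Q(√181, √31))

Obviously Q(γ) ⊆ Q(√181, √31), and [Q(√181, √31):Q] = 4 (since 181, 31 are distinct squarefree integers > 1 with 5611 not a perfect square). To show equality we compute the minimal polynomial of γ. From γ = √181 + √31: γ^2 = 181 + 2√(5611) + 31 = 212 + 2√(5611), so γ^2 - 212 = 2√(5611); squaring, (γ^2 - 212)^2 = 4·5611, i.e. γ^4 - 424γ^2 + 44944 - 22444 = 0, i.e. γ^4 - 424γ^2 + 22500 = 0. So γ is a root of x^4 - 424x^2 + 22500. This polynomial is irreducible over Q: it has no rational root (each ±√181 ± √31 is irrational), and any factorization into two quadratics over Q would force √(5611) ∈ Q (pairing opposite roots) or √181, √31 ∈ Q (other pairings), all impossible. Hence [Q(γ):Q] = 4 = [Q(√181, √31):Q], so Q(γ) = Q(√181, √31).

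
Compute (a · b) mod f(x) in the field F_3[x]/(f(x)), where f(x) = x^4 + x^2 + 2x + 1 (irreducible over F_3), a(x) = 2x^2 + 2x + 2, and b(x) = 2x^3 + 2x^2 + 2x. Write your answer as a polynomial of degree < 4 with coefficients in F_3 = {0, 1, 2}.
a · b ≡ 2x^3 + x^2 + 2x + 1 (mod f(x))

Multiply in F_3[x]: a(x)·b(x) = (2x^2 + 2x + 2)·(2x^3 + 2x^2 + 2x) = x^5 + 2x^4 + 2x^2 + x. This has degree ≥ 4, so divide by f(x) over F_3: x^5 + 2x^4 + 2x^2 + x = (x + 2)·(x^4 + x^2 + 2x + 1) + (2x^3 + x^2 + 2x + 1). Hence a·b ≡ 2x^3 + x^2 + 2x + 1 (mod f). (F_3[x]/(f) is a field with 3^4 = 81 elements since f is irreducible of degree 4.)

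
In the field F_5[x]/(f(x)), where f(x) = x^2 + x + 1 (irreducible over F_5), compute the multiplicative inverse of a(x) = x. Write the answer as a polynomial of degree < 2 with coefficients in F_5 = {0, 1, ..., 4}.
a(x)^(-1) ≡ 4x + 4 (mod f(x))

Since f is irreducible over F_5, F_5[x]/(f) is a field and a(x) ≠ 0 has an inverse. Apply the extended Euclidean algorithm to f(x) and a(x) in F_5[x]: f(x) = (x + 1)·a(x) + (1). The last nonzero remainder is the constant 1 = gcd(f, a) in F_5. Back-substituting through the division chain expresses 1 = s(x)·a(x) + t(x)·f(x) with s(x) ≡ 4x + 4 (mod f), so a(x)^(-1) ≡ s(x) = 4x + 4 (mod f). Check: (x)·(4x + 4) = 4x^2 + 4x ≡ 1 (mod x^2 + x + 1).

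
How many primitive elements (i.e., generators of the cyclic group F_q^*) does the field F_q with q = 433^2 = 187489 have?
There are φ(187488) = 51840 primitive elements

F_q^* is cyclic of order q - 1 = 187488. A cyclic group of order m has exactly φ(m) generators. Here m = 187488 = 2^5 · 3^3 · 7 · 31, so the number of primitive elements is φ(187488) = 51840.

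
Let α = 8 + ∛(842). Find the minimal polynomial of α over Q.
m_α(x) = x^3 - 24x^2 + 192x - 1354

Set β = α - 8 = ∛(842), so β^3 = 842. Then (α - 8)^3 - 842 = 0, i.e. α is a root of g(x) = (x - 8)^3 - 842 = x^3 - 24x^2 + 192x - 1354. Since g(x) = h(x - 8) where h(x) = x^3 - 842, and h is irreducible over Q (because 842 is not a perfect cube, so h has no rational root, and a monic cubic with no rational root is irreducible), g is also irreducible (irreducibility is preserved under the substitution x → x - 8). Hence m_α(x) = x^3 - 24x^2 + 192x - 1354.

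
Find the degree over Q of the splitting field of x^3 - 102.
[K : Q] = 6

The roots of x^3 - 102 are ∛102, ω∛102, ω^2∛102 where ω = e^(2πi/3) is a primitive cube root of unity, so K = Q(∛102, ω). Now [Q(∛102):Q] = 3 (since 102 is not a perfect cube, x^3 - 102 is irreducible) and [Q(ω):Q] = 2. Both 2 and 3 divide [K:Q], and [K:Q] ≤ 3·2 = 6, so [K:Q] = 6. (Equivalently: Q(∛102) ⊂ R but ω ∉ R, so [K : Q(∛102)] = 2.)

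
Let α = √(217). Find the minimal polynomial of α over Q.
m_α(x) = x^2 - 217

α satisfies α^2 - 217 = 0, so x^2 - 217 annihilates α. Since d = 217 is squarefree and ≠ 1, it is not a perfect square in Q, so x^2 - 217 has no rational root and is therefore irreducible over Q (a degree-2 polynomial over a field is irreducible iff it has no root). Hence m_α(x) = x^2 - 217.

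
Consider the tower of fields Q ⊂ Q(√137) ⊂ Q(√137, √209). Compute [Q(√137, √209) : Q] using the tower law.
[Q(√137, √209) : Q] = 4

[Q(√137):Q] = 2 (min poly x^2 - 137, irreducible since 137 is squarefree > 1). For the top step, suppose √209 ∈ Q(√137), say √209 = c + d√137 with c, d ∈ Q. Squaring: 209 = c^2 + 137d^2 + 2cd√137. Since √137 ∉ Q this forces 2cd = 0. If d = 0 then √209 = c ∈ Q, contradicting 209 squarefree > 1. If c = 0 then 209 = 137d^2, so 137·209 = (137d)^2 is a perfect square in Q — but 137·209 = 28633 is not a perfect square (since 137 and 209 are distinct squarefree integers). Contradiction. Hence √209 ∉ Q(√137), so x^2 - 209 stays irreducible over Q(√137) and [Q(√137, √209) : Q(√137)] = 2. By the tower law, [Q(√137, √209) : Q] = 2 · 2 = 4.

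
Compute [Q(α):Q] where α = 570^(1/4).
[Q(α):Q] = 4

α is a root of x^4 - 570. By Eisenstein's criterion at the prime p = 2 (which divides the constant term 570 but p^2 = 4 does not, since 570 is squarefree), x^4 - 570 is irreducible over Q. Hence [Q(α):Q] = 4.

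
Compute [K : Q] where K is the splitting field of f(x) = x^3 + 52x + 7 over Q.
[K : Q] = 6

By the rational root test, any rational root of the monic integer polynomial f(x) = x^3 + 52x + 7 must be an integer dividing the constant term 7, i.e. one of ±{1, 7}. Evaluating: f(1) = 60, f(-1) = -46, f(7) = 714, f(-7) = -700; none is 0, so f has no rational root and is therefore irreducible over Q (a cubic with no linear factor over a field is irreducible). For an irreducible cubic, the Galois group is A_3 or S_3 according as the discriminant disc(f) = -4a^3 - 27b^2 = -4·(52)^3 - 27·(7)^2 = -563755 is or is not a square in Q. Here disc(f) = -563755 is not a perfect square in Q, so the Galois group of f over Q is not contained in A_3 and must be all of S_3. The splitting field has degree |S_3| = 6 over Q, so [K : Q] = 6.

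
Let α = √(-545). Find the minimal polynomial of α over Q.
m_α(x) = x^2 + 545

α satisfies α^2 + 545 = 0, so x^2 + 545 annihilates α. Since d = -545 is squarefree and ≠ 1, it is not a perfect square in Q, so x^2 + 545 has no rational root and is therefore irreducible over Q (a degree-2 polynomial over a field is irreducible iff it has no root). Hence m_α(x) = x^2 + 545.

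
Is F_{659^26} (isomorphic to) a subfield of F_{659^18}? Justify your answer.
No: F_{659^26} is not a subfield of F_{659^18}

F_{p^m} embeds in F_{p^n} iff m | n. Here 26 ∤ 18 (since 18 = 0·26 + 18 with remainder 18 ≠ 0), so F_{659^26} is not a subfield of F_{659^18}. Equivalently: if it were, the tower law would give 26 = [F_{659^26}:F_659] dividing [F_{659^18}:F_659] = 18, contradiction.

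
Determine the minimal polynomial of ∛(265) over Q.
m_α(x) = x^3 - 265

α satisfies α^3 = 265, so x^3 - 265 annihilates α. By the rational root test, a rational root p/q (in lowest terms) of x^3 - 265 would satisfy p^3 = 265 q^3, forcing q = 1 and p^3 = 265; but 265 is not a perfect cube, contradiction. A monic cubic over Q with no rational root is irreducible (any nontrivial factorization would include a linear factor). Hence x^3 - 265 is the minimal polynomial of α, and in particular [Q(α):Q] = 3.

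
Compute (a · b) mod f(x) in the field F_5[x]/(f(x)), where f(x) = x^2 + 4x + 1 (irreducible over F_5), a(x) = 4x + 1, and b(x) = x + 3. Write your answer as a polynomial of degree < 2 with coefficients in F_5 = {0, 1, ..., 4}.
a · b ≡ 2x + 4 (mod f(x))

Multiply in F_5[x]: a(x)·b(x) = (4x + 1)·(x + 3) = 4x^2 + 3x + 3. This has degree ≥ 2, so divide by f(x) over F_5: 4x^2 + 3x + 3 = (4)·(x^2 + 4x + 1) + (2x + 4). Hence a·b ≡ 2x + 4 (mod f). (F_5[x]/(f) is a field with 5^2 = 25 elements since f is irreducible of degree 2.)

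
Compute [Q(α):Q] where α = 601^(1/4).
[Q(α):Q] = 4

α is a root of x^4 - 601. By Eisenstein's criterion at the prime p = 601 (which divides the constant term 601 but p^2 = 361201 does not, since 601 is squarefree), x^4 - 601 is irreducible over Q. Hence [Q(α):Q] = 4.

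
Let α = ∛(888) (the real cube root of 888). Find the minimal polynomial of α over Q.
m_α(x) = x^3 - 888

α satisfies α^3 = 888, so x^3 - 888 annihilates α. By the rational root test, a rational root p/q (in lowest terms) of x^3 - 888 would satisfy p^3 = 888 q^3, forcing q = 1 and p^3 = 888; but 888 is not a perfect cube, contradiction. A monic cubic over Q with no rational root is irreducible (any nontrivial factorization would include a linear factor). Hence x^3 - 888 is the minimal polynomial of α, and in particular [Q(α):Q] = 3.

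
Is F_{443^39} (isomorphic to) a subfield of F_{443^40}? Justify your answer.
No: F_{443^39} is not a subfield of F_{443^40}

F_{p^m} embeds in F_{p^n} iff m | n. Here 39 ∤ 40 (since 40 = 1·39 + 1 with remainder 1 ≠ 0), so F_{443^39} is not a subfield of F_{443^40}. Equivalently: if it were, the tower law would give 39 = [F_{443^39}:F_443] dividing [F_{443^40}:F_443] = 40, contradiction.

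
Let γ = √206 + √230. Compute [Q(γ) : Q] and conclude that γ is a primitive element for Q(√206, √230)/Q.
[Q(γ) : Q] = 4 (equivalently, Q(γ) = Q(√206, √230))

Obviously Q(γ) ⊆ Q(√206, √230), and [Q(√206, √230):Q] = 4 (since 206, 230 are distinct squarefree integers > 1 with 47380 not a perfect square). To show equality we compute the minimal polynomial of γ. From γ = √206 + √230: γ^2 = 206 + 2√(47380) + 230 = 436 + 2√(47380), so γ^2 - 436 = 2√(47380); squaring, (γ^2 - 436)^2 = 4·47380, i.e. γ^4 - 872γ^2 + 190096 - 189520 = 0, i.e. γ^4 - 872γ^2 + 576 = 0. So γ is a root of x^4 - 872x^2 + 576. This polynomial is irreducible over Q: it has no rational root (each ±√206 ± √230 is irrational), and any factorization into two quadratics over Q would force √(47380) ∈ Q (pairing opposite roots) or √206, √230 ∈ Q (other pairings), all impossible. Hence [Q(γ):Q] = 4 = [Q(√206, √230):Q], so Q(γ) = Q(√206, √230).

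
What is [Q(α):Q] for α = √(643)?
[Q(α):Q] = 2

[Q(α):Q] equals the degree of the minimal polynomial of α. Here α^2 = 643 and x^2 - 643 is irreducible (d = 643 is squarefree, ≠ 1, hence not a square), so deg(m_α) = 2. Thus [Q(α):Q] = 2.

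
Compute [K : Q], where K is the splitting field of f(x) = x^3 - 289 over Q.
[K : Q] = 6

The roots of x^3 - 289 are ∛289, ω∛289, ω^2∛289 where ω = e^(2πi/3) is a primitive cube root of unity, so K = Q(∛289, ω). Now [Q(∛289):Q] = 3 (since 289 is not a perfect cube, x^3 - 289 is irreducible) and [Q(ω):Q] = 2. Both 2 and 3 divide [K:Q], and [K:Q] ≤ 3·2 = 6, so [K:Q] = 6. (Equivalently: Q(∛289) ⊂ R but ω ∉ R, so [K : Q(∛289)] = 2.)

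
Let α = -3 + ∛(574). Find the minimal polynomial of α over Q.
m_α(x) = x^3 + 9x^2 + 27x - 547

Set β = α + 3 = ∛(574), so β^3 = 574. Then (α + 3)^3 - 574 = 0, i.e. α is a root of g(x) = (x + 3)^3 - 574 = x^3 + 9x^2 + 27x - 547. Since g(x) = h(x + 3) where h(x) = x^3 - 574, and h is irreducible over Q (because 574 is not a perfect cube, so h has no rational root, and a monic cubic with no rational root is irreducible), g is also irreducible (irreducibility is preserved under the substitution x → x + 3). Hence m_α(x) = x^3 + 9x^2 + 27x - 547.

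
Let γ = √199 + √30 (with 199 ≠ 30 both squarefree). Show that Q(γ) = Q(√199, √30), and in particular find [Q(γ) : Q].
[Q(γ) : Q] = 4 (equivalently, Q(γ) = Q(√199, √30))

Obviously Q(γ) ⊆ Q(√199, √30), and [Q(√199, √30):Q] = 4 (since 199, 30 are distinct squarefree integers > 1 with 5970 not a perfect square). To show equality we compute the minimal polynomial of γ. From γ = √199 + √30: γ^2 = 199 + 2√(5970) + 30 = 229 + 2√(5970), so γ^2 - 229 = 2√(5970); squaring, (γ^2 - 229)^2 = 4·5970, i.e. γ^4 - 458γ^2 + 52441 - 23880 = 0, i.e. γ^4 - 458γ^2 + 28561 = 0. So γ is a root of x^4 - 458x^2 + 28561. This polynomial is irreducible over Q: it has no rational root (each ±√199 ± √30 is irrational), and any factorization into two quadratics over Q would force √(5970) ∈ Q (pairing opposite roots) or √199, √30 ∈ Q (other pairings), all impossible. Hence [Q(γ):Q] = 4 = [Q(√199, √30):Q], so Q(γ) = Q(√199, √30).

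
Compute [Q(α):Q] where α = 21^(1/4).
[Q(α):Q] = 4

α is a root of x^4 - 21. By Eisenstein's criterion at the prime p = 3 (which divides the constant term 21 but p^2 = 9 does not, since 21 is squarefree), x^4 - 21 is irreducible over Q. Hence [Q(α):Q] = 4.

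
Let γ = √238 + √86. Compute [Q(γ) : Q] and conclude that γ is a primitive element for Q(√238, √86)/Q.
[Q(γ) : Q] = 4 (equivalently, Q(γ) = Q(√238, √86))

Obviously Q(γ) ⊆ Q(√238, √86), and [Q(√238, √86):Q] = 4 (since 238, 86 are distinct squarefree integers > 1 with 20468 not a perfect square). To show equality we compute the minimal polynomial of γ. From γ = √238 + √86: γ^2 = 238 + 2√(20468) + 86 = 324 + 2√(20468), so γ^2 - 324 = 2√(20468); squaring, (γ^2 - 324)^2 = 4·20468, i.e. γ^4 - 648γ^2 + 104976 - 81872 = 0, i.e. γ^4 - 648γ^2 + 23104 = 0. So γ is a root of x^4 - 648x^2 + 23104. This polynomial is irreducible over Q: it has no rational root (each ±√238 ± √86 is irrational), and any factorization into two quadratics over Q would force √(20468) ∈ Q (pairing opposite roots) or √238, √86 ∈ Q (other pairings), all impossible. Hence [Q(γ):Q] = 4 = [Q(√238, √86):Q], so Q(γ) = Q(√238, √86).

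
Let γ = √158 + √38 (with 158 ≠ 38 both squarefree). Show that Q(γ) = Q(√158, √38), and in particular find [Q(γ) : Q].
[Q(γ) : Q] = 4 (equivalently, Q(γ) = Q(√158, √38))

Obviously Q(γ) ⊆ Q(√158, √38), and [Q(√158, √38):Q] = 4 (since 158, 38 are distinct squarefree integers > 1 with 6004 not a perfect square). To show equality we compute the minimal polynomial of γ. From γ = √158 + √38: γ^2 = 158 + 2√(6004) + 38 = 196 + 2√(6004), so γ^2 - 196 = 2√(6004); squaring, (γ^2 - 196)^2 = 4·6004, i.e. γ^4 - 392γ^2 + 38416 - 24016 = 0, i.e. γ^4 - 392γ^2 + 14400 = 0. So γ is a root of x^4 - 392x^2 + 14400. This polynomial is irreducible over Q: it has no rational root (each ±√158 ± √38 is irrational), and any factorization into two quadratics over Q would force √(6004) ∈ Q (pairing opposite roots) or √158, √38 ∈ Q (other pairings), all impossible. Hence [Q(γ):Q] = 4 = [Q(√158, √38):Q], so Q(γ) = Q(√158, √38).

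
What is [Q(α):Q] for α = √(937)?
[Q(α):Q] = 2

[Q(α):Q] equals the degree of the minimal polynomial of α. Here α^2 = 937 and x^2 - 937 is irreducible (d = 937 is squarefree, ≠ 1, hence not a square), so deg(m_α) = 2. Thus [Q(α):Q] = 2.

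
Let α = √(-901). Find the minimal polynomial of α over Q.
m_α(x) = x^2 + 901

α satisfies α^2 + 901 = 0, so x^2 + 901 annihilates α. Since d = -901 is squarefree and ≠ 1, it is not a perfect square in Q, so x^2 + 901 has no rational root and is therefore irreducible over Q (a degree-2 polynomial over a field is irreducible iff it has no root). Hence m_α(x) = x^2 + 901.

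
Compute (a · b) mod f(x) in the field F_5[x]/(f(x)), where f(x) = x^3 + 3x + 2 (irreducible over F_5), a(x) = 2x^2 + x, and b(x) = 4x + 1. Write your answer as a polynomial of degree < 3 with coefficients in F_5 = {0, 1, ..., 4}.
a · b ≡ x^2 + 2x + 4 (mod f(x))

Multiply in F_5[x]: a(x)·b(x) = (2x^2 + x)·(4x + 1) = 3x^3 + x^2 + x. This has degree ≥ 3, so divide by f(x) over F_5: 3x^3 + x^2 + x = (3)·(x^3 + 3x + 2) + (x^2 + 2x + 4). Hence a·b ≡ x^2 + 2x + 4 (mod f). (F_5[x]/(f) is a field with 5^3 = 125 elements since f is irreducible of degree 3.)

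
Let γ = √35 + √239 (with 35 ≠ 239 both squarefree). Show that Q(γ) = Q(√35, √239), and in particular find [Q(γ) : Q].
[Q(γ) : Q] = 4 (equivalently, Q(γ) = Q(√35, √239))

Obviously Q(γ) ⊆ Q(√35, √239), and [Q(√35, √239):Q] = 4 (since 35, 239 are distinct squarefree integers > 1 with 8365 not a perfect square). To show equality we compute the minimal polynomial of γ. From γ = √35 + √239: γ^2 = 35 + 2√(8365) + 239 = 274 + 2√(8365), so γ^2 - 274 = 2√(8365); squaring, (γ^2 - 274)^2 = 4·8365, i.e. γ^4 - 548γ^2 + 75076 - 33460 = 0, i.e. γ^4 - 548γ^2 + 41616 = 0. So γ is a root of x^4 - 548x^2 + 41616. This polynomial is irreducible over Q: it has no rational root (each ±√35 ± √239 is irrational), and any factorization into two quadratics over Q would force √(8365) ∈ Q (pairing opposite roots) or √35, √239 ∈ Q (other pairings), all impossible. Hence [Q(γ):Q] = 4 = [Q(√35, √239):Q], so Q(γ) = Q(√35, √239).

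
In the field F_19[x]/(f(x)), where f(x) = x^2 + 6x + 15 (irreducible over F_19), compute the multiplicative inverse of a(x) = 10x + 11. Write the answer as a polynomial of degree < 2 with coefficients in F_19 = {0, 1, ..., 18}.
a(x)^(-1) ≡ 6x + 18 (mod f(x))

Since f is irreducible over F_19, F_19[x]/(f) is a field and a(x) ≠ 0 has an inverse. Apply the extended Euclidean algorithm to f(x) and a(x) in F_19[x]: f(x) = (2x + 6)·a(x) + (6). The last nonzero remainder is the constant 6 = gcd(f, a) in F_19. Back-substituting through the division chain expresses 6 = s(x)·a(x) + t(x)·f(x) with s(x) ≡ 17x + 13 (mod f), so (17x + 13)·a(x) ≡ 6 (mod f). Multiplying by 6^(-1) ≡ 16 in F_19 gives a(x)^(-1) ≡ 16·(17x + 13) ≡ 6x + 18 (mod f). Check: (10x + 11)·(6x + 18) = 3x^2 + 18x + 8 ≡ 1 (mod x^2 + 6x + 15).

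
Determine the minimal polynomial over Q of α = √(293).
m_α(x) = x^2 - 293

α satisfies α^2 - 293 = 0, so x^2 - 293 annihilates α. Since d = 293 is squarefree and ≠ 1, it is not a perfect square in Q, so x^2 - 293 has no rational root and is therefore irreducible over Q (a degree-2 polynomial over a field is irreducible iff it has no root). Hence m_α(x) = x^2 - 293.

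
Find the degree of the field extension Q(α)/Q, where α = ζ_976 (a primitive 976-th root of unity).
[Q(α):Q] = 480

The minimal polynomial of ζ_976 over Q is the 976-th cyclotomic polynomial Φ_976(x), which is irreducible over Q and has degree φ(976) = 480. Hence [Q(α):Q] = φ(976) = 480.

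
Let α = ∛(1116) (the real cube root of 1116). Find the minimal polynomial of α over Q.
m_α(x) = x^3 - 1116

α satisfies α^3 = 1116, so x^3 - 1116 annihilates α. By the rational root test, a rational root p/q (in lowest terms) of x^3 - 1116 would satisfy p^3 = 1116 q^3, forcing q = 1 and p^3 = 1116; but 1116 is not a perfect cube, contradiction. A monic cubic over Q with no rational root is irreducible (any nontrivial factorization would include a linear factor). Hence x^3 - 1116 is the minimal polynomial of α, and in particular [Q(α):Q] = 3.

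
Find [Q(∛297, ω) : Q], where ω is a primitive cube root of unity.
[Q(∛297, ω) : Q] = 6

[Q(∛297):Q] = 3 (min poly x^3 - 297, irreducible since 297 is not a perfect cube). [Q(ω):Q] = 2 (min poly x^2 + x + 1). Since Q(∛297) ⊂ R and ω ∉ R, we have ω ∉ Q(∛297), so x^2 + x + 1 remains irreducible over Q(∛297) and [Q(∛297, ω) : Q(∛297)] = 2. By the tower law, [Q(∛297, ω) : Q] = 3 · 2 = 6. (In fact Q(∛297, ω) is the splitting field of x^3 - 297 over Q.)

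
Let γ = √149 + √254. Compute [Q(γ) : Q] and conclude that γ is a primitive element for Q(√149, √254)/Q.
[Q(γ) : Q] = 4 (equivalently, Q(γ) = Q(√149, √254))

Obviously Q(γ) ⊆ Q(√149, √254), and [Q(√149, √254):Q] = 4 (since 149, 254 are distinct squarefree integers > 1 with 37846 not a perfect square). To show equality we compute the minimal polynomial of γ. From γ = √149 + √254: γ^2 = 149 + 2√(37846) + 254 = 403 + 2√(37846), so γ^2 - 403 = 2√(37846); squaring, (γ^2 - 403)^2 = 4·37846, i.e. γ^4 - 806γ^2 + 162409 - 151384 = 0, i.e. γ^4 - 806γ^2 + 11025 = 0. So γ is a root of x^4 - 806x^2 + 11025. This polynomial is irreducible over Q: it has no rational root (each ±√149 ± √254 is irrational), and any factorization into two quadratics over Q would force √(37846) ∈ Q (pairing opposite roots) or √149, √254 ∈ Q (other pairings), all impossible. Hence [Q(γ):Q] = 4 = [Q(√149, √254):Q], so Q(γ) = Q(√149, √254).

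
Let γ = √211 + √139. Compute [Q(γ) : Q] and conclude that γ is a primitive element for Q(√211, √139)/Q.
[Q(γ) : Q] = 4 (equivalently, Q(γ) = Q(√211, √139))

Obviously Q(γ) ⊆ Q(√211, √139), and [Q(√211, √139):Q] = 4 (since 211, 139 are distinct squarefree integers > 1 with 29329 not a perfect square). To show equality we compute the minimal polynomial of γ. From γ = √211 + √139: γ^2 = 211 + 2√(29329) + 139 = 350 + 2√(29329), so γ^2 - 350 = 2√(29329); squaring, (γ^2 - 350)^2 = 4·29329, i.e. γ^4 - 700γ^2 + 122500 - 117316 = 0, i.e. γ^4 - 700γ^2 + 5184 = 0. So γ is a root of x^4 - 700x^2 + 5184. This polynomial is irreducible over Q: it has no rational root (each ±√211 ± √139 is irrational), and any factorization into two quadratics over Q would force √(29329) ∈ Q (pairing opposite roots) or √211, √139 ∈ Q (other pairings), all impossible. Hence [Q(γ):Q] = 4 = [Q(√211, √139):Q], so Q(γ) = Q(√211, √139).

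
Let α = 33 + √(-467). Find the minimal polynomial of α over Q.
m_α(x) = x^2 - 66x + 1556

From α - 33 = √(-467), squaring gives (α - 33)^2 = -467, i.e. α^2 - 66α + 1089 = -467, so α^2 - 66α + 1556 = 0. The discriminant of x^2 - 66x + 1556 is (-66)^2 - 4·(1556) = 4356 - 6224 = -1868, and 4·(-467) is not a perfect square in Q since -467 is squarefree and ≠ 1. Hence x^2 - 66x + 1556 is irreducible over Q and is the minimal polynomial of α.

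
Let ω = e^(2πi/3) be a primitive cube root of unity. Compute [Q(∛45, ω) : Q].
[Q(∛45, ω) : Q] = 6

[Q(∛45):Q] = 3 (min poly x^3 - 45, irreducible since 45 is not a perfect cube). [Q(ω):Q] = 2 (min poly x^2 + x + 1). Since Q(∛45) ⊂ R and ω ∉ R, we have ω ∉ Q(∛45), so x^2 + x + 1 remains irreducible over Q(∛45) and [Q(∛45, ω) : Q(∛45)] = 2. By the tower law, [Q(∛45, ω) : Q] = 3 · 2 = 6. (In fact Q(∛45, ω) is the splitting field of x^3 - 45 over Q.)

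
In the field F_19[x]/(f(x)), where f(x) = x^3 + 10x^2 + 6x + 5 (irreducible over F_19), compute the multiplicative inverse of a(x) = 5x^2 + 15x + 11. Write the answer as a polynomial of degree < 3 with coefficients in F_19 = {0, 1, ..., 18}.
a(x)^(-1) ≡ 12x^2 + 12x + 4 (mod f(x))

Since f is irreducible over F_19, F_19[x]/(f) is a field and a(x) ≠ 0 has an inverse. Apply the extended Euclidean algorithm to f(x) and a(x) in F_19[x]: f(x) = (4x + 9)·a(x) + (17x + 1);  a(x) = (7x + 15)·(17x + 1) + (15). The last nonzero remainder is the constant 15 = gcd(f, a) in F_19. Back-substituting through the division chain expresses 15 = s(x)·a(x) + t(x)·f(x) with s(x) ≡ 9x^2 + 9x + 3 (mod f), so (9x^2 + 9x + 3)·a(x) ≡ 15 (mod f). Multiplying by 15^(-1) ≡ 14 in F_19 gives a(x)^(-1) ≡ 14·(9x^2 + 9x + 3) ≡ 12x^2 + 12x + 4 (mod f). Check: (5x^2 + 15x + 11)·(12x^2 + 12x + 4) = 3x^4 + 12x^3 + 9x^2 + 2x + 6 ≡ 1 (mod x^3 + 10x^2 + 6x + 5).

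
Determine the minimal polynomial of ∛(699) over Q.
m_α(x) = x^3 - 699

α satisfies α^3 = 699, so x^3 - 699 annihilates α. By the rational root test, a rational root p/q (in lowest terms) of x^3 - 699 would satisfy p^3 = 699 q^3, forcing q = 1 and p^3 = 699; but 699 is not a perfect cube, contradiction. A monic cubic over Q with no rational root is irreducible (any nontrivial factorization would include a linear factor). Hence x^3 - 699 is the minimal polynomial of α, and in particular [Q(α):Q] = 3.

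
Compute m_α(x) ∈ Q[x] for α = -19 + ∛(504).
m_α(x) = x^3 + 57x^2 + 1083x + 6355

Set β = α + 19 = ∛(504), so β^3 = 504. Then (α + 19)^3 - 504 = 0, i.e. α is a root of g(x) = (x + 19)^3 - 504 = x^3 + 57x^2 + 1083x + 6355. Since g(x) = h(x + 19) where h(x) = x^3 - 504, and h is irreducible over Q (because 504 is not a perfect cube, so h has no rational root, and a monic cubic with no rational root is irreducible), g is also irreducible (irreducibility is preserved under the substitution x → x + 19). Hence m_α(x) = x^3 + 57x^2 + 1083x + 6355.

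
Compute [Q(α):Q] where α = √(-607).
[Q(α):Q] = 2

[Q(α):Q] equals the degree of the minimal polynomial of α. Here α^2 = -607 and x^2 + 607 is irreducible (d = -607 is squarefree, ≠ 1, hence not a square), so deg(m_α) = 2. Thus [Q(α):Q] = 2.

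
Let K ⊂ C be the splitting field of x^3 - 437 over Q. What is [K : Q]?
[K : Q] = 6

The roots of x^3 - 437 are ∛437, ω∛437, ω^2∛437 where ω = e^(2πi/3) is a primitive cube root of unity, so K = Q(∛437, ω). Now [Q(∛437):Q] = 3 (since 437 is not a perfect cube, x^3 - 437 is irreducible) and [Q(ω):Q] = 2. Both 2 and 3 divide [K:Q], and [K:Q] ≤ 3·2 = 6, so [K:Q] = 6. (Equivalently: Q(∛437) ⊂ R but ω ∉ R, so [K : Q(∛437)] = 2.)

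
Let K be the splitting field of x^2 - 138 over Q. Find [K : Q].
[K : Q] = 2

f(x) = x^2 - 138 factors as (x - √138)(x + √138). The splitting field is K = Q(√138). Since 138 is squarefree and > 1, it is not a perfect square, so x^2 - 138 is irreducible over Q and [Q(√138) : Q] = 2. Hence [K : Q] = 2.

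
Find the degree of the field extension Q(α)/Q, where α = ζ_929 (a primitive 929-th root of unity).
[Q(α):Q] = 928

The minimal polynomial of ζ_929 over Q is the 929-th cyclotomic polynomial Φ_929(x), which is irreducible over Q and has degree φ(929) = 928. Hence [Q(α):Q] = φ(929) = 928.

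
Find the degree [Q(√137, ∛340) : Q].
[Q(√137, ∛340) : Q] = 6

Let L = Q(√137, ∛340). Since Q(√137) ⊂ L and [Q(√137):Q] = 2, the tower law gives 2 | [L:Q]. Likewise Q(∛340) ⊂ L with [Q(∛340):Q] = 3 (because 340 is not a perfect cube), so 3 | [L:Q]. As gcd(2,3) = 1, [L:Q] is divisible by 6. Conversely L is generated over Q by √137 and ∛340, so [L:Q] ≤ 2·3 = 6. Therefore [Q(√137, ∛340) : Q] = 6.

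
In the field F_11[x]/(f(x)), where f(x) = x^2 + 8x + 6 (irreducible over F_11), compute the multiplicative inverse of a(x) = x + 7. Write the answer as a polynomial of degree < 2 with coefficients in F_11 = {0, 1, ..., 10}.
a(x)^(-1) ≡ x + 1 (mod f(x))

Since f is irreducible over F_11, F_11[x]/(f) is a field and a(x) ≠ 0 has an inverse. Apply the extended Euclidean algorithm to f(x) and a(x) in F_11[x]: f(x) = (x + 1)·a(x) + (10). The last nonzero remainder is the constant 10 = gcd(f, a) in F_11. Back-substituting through the division chain expresses 10 = s(x)·a(x) + t(x)·f(x) with s(x) ≡ 10x + 10 (mod f), so (10x + 10)·a(x) ≡ 10 (mod f). Multiplying by 10^(-1) ≡ 10 in F_11 gives a(x)^(-1) ≡ 10·(10x + 10) ≡ x + 1 (mod f). Check: (x + 7)·(x + 1) = x^2 + 8x + 7 ≡ 1 (mod x^2 + 8x + 6).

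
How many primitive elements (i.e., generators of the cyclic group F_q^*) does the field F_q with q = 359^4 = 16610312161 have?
There are φ(16610312160) = 4065030144 primitive elements

F_q^* is cyclic of order q - 1 = 16610312160. A cyclic group of order m has exactly φ(m) generators. Here m = 16610312160 = 2^5 · 3^2 · 5 · 13 · 179 · 4957, so the number of primitive elements is φ(16610312160) = 4065030144.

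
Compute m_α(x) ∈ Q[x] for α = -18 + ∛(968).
m_α(x) = x^3 + 54x^2 + 972x + 4864

Set β = α + 18 = ∛(968), so β^3 = 968. Then (α + 18)^3 - 968 = 0, i.e. α is a root of g(x) = (x + 18)^3 - 968 = x^3 + 54x^2 + 972x + 4864. Since g(x) = h(x + 18) where h(x) = x^3 - 968, and h is irreducible over Q (because 968 is not a perfect cube, so h has no rational root, and a monic cubic with no rational root is irreducible), g is also irreducible (irreducibility is preserved under the substitution x → x + 18). Hence m_α(x) = x^3 + 54x^2 + 972x + 4864.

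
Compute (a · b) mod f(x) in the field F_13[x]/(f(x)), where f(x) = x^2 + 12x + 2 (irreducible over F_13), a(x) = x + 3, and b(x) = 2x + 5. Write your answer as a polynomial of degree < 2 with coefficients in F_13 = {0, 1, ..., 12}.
a · b ≡ 11 (mod f(x))

Multiply in F_13[x]: a(x)·b(x) = (x + 3)·(2x + 5) = 2x^2 + 11x + 2. This has degree ≥ 2, so divide by f(x) over F_13: 2x^2 + 11x + 2 = (2)·(x^2 + 12x + 2) + (11). Hence a·b ≡ 11 (mod f). (F_13[x]/(f) is a field with 13^2 = 169 elements since f is irreducible of degree 2.)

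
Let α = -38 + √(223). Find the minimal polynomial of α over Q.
m_α(x) = x^2 + 76x + 1221

From α + 38 = √(223), squaring gives (α + 38)^2 = 223, i.e. α^2 + 76α + 1444 = 223, so α^2 + 76α + 1221 = 0. The discriminant of x^2 + 76x + 1221 is (76)^2 - 4·(1221) = 5776 - 4884 = 892, and 4·(223) is not a perfect square in Q since 223 is squarefree and ≠ 1. Hence x^2 + 76x + 1221 is irreducible over Q and is the minimal polynomial of α.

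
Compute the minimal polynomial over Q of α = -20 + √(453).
m_α(x) = x^2 + 40x - 53

From α + 20 = √(453), squaring gives (α + 20)^2 = 453, i.e. α^2 + 40α + 400 = 453, so α^2 + 40α - 53 = 0. The discriminant of x^2 + 40x - 53 is (40)^2 - 4·(-53) = 1600 + 212 = 1812, and 4·(453) is not a perfect square in Q since 453 is squarefree and ≠ 1. Hence x^2 + 40x - 53 is irreducible over Q and is the minimal polynomial of α.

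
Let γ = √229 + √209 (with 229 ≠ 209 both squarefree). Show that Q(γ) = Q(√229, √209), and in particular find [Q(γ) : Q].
[Q(γ) : Q] = 4 (equivalently, Q(γ) = Q(√229, √209))

Obviously Q(γ) ⊆ Q(√229, √209), and [Q(√229, √209):Q] = 4 (since 229, 209 are distinct squarefree integers > 1 with 47861 not a perfect square). To show equality we compute the minimal polynomial of γ. From γ = √229 + √209: γ^2 = 229 + 2√(47861) + 209 = 438 + 2√(47861), so γ^2 - 438 = 2√(47861); squaring, (γ^2 - 438)^2 = 4·47861, i.e. γ^4 - 876γ^2 + 191844 - 191444 = 0, i.e. γ^4 - 876γ^2 + 400 = 0. So γ is a root of x^4 - 876x^2 + 400. This polynomial is irreducible over Q: it has no rational root (each ±√229 ± √209 is irrational), and any factorization into two quadratics over Q would force √(47861) ∈ Q (pairing opposite roots) or √229, √209 ∈ Q (other pairings), all impossible. Hence [Q(γ):Q] = 4 = [Q(√229, √209):Q], so Q(γ) = Q(√229, √209).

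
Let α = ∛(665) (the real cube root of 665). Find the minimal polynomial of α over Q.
m_α(x) = x^3 - 665

α satisfies α^3 = 665, so x^3 - 665 annihilates α. By the rational root test, a rational root p/q (in lowest terms) of x^3 - 665 would satisfy p^3 = 665 q^3, forcing q = 1 and p^3 = 665; but 665 is not a perfect cube, contradiction. A monic cubic over Q with no rational root is irreducible (any nontrivial factorization would include a linear factor). Hence x^3 - 665 is the minimal polynomial of α, and in particular [Q(α):Q] = 3.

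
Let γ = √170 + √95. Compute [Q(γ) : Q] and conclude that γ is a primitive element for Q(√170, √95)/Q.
[Q(γ) : Q] = 4 (equivalently, Q(γ) = Q(√170, √95))

Obviously Q(γ) ⊆ Q(√170, √95), and [Q(√170, √95):Q] = 4 (since 170, 95 are distinct squarefree integers > 1 with 16150 not a perfect square). To show equality we compute the minimal polynomial of γ. From γ = √170 + √95: γ^2 = 170 + 2√(16150) + 95 = 265 + 2√(16150), so γ^2 - 265 = 2√(16150); squaring, (γ^2 - 265)^2 = 4·16150, i.e. γ^4 - 530γ^2 + 70225 - 64600 = 0, i.e. γ^4 - 530γ^2 + 5625 = 0. So γ is a root of x^4 - 530x^2 + 5625. This polynomial is irreducible over Q: it has no rational root (each ±√170 ± √95 is irrational), and any factorization into two quadratics over Q would force √(16150) ∈ Q (pairing opposite roots) or √170, √95 ∈ Q (other pairings), all impossible. Hence [Q(γ):Q] = 4 = [Q(√170, √95):Q], so Q(γ) = Q(√170, √95).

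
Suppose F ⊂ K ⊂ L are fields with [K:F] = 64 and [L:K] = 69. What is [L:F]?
[L:F] = 4416

The tower law says that for any tower of field extensions F ⊂ K ⊂ L with finite degrees, [L:F] = [L:K] · [K:F]. Here this gives [L:F] = 69 · 64 = 4416.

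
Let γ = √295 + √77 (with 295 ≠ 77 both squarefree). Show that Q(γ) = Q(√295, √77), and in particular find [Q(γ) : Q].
[Q(γ) : Q] = 4 (equivalently, Q(γ) = Q(√295, √77))

Obviously Q(γ) ⊆ Q(√295, √77), and [Q(√295, √77):Q] = 4 (since 295, 77 are distinct squarefree integers > 1 with 22715 not a perfect square). To show equality we compute the minimal polynomial of γ. From γ = √295 + √77: γ^2 = 295 + 2√(22715) + 77 = 372 + 2√(22715), so γ^2 - 372 = 2√(22715); squaring, (γ^2 - 372)^2 = 4·22715, i.e. γ^4 - 744γ^2 + 138384 - 90860 = 0, i.e. γ^4 - 744γ^2 + 47524 = 0. So γ is a root of x^4 - 744x^2 + 47524. This polynomial is irreducible over Q: it has no rational root (each ±√295 ± √77 is irrational), and any factorization into two quadratics over Q would force √(22715) ∈ Q (pairing opposite roots) or √295, √77 ∈ Q (other pairings), all impossible. Hence [Q(γ):Q] = 4 = [Q(√295, √77):Q], so Q(γ) = Q(√295, √77).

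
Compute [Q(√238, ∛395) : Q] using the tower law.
[Q(√238, ∛395) : Q] = 6

Let L = Q(√238, ∛395). Since Q(√238) ⊂ L and [Q(√238):Q] = 2, the tower law gives 2 | [L:Q]. Likewise Q(∛395) ⊂ L with [Q(∛395):Q] = 3 (because 395 is not a perfect cube), so 3 | [L:Q]. As gcd(2,3) = 1, [L:Q] is divisible by 6. Conversely L is generated over Q by √238 and ∛395, so [L:Q] ≤ 2·3 = 6. Therefore [Q(√238, ∛395) : Q] = 6.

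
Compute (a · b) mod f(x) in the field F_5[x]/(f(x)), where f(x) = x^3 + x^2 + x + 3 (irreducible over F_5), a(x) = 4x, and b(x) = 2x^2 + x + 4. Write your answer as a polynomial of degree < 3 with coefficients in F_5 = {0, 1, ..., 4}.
a · b ≡ x^2 + 3x + 1 (mod f(x))

Multiply in F_5[x]: a(x)·b(x) = (4x)·(2x^2 + x + 4) = 3x^3 + 4x^2 + x. This has degree ≥ 3, so divide by f(x) over F_5: 3x^3 + 4x^2 + x = (3)·(x^3 + x^2 + x + 3) + (x^2 + 3x + 1). Hence a·b ≡ x^2 + 3x + 1 (mod f). (F_5[x]/(f) is a field with 5^3 = 125 elements since f is irreducible of degree 3.)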